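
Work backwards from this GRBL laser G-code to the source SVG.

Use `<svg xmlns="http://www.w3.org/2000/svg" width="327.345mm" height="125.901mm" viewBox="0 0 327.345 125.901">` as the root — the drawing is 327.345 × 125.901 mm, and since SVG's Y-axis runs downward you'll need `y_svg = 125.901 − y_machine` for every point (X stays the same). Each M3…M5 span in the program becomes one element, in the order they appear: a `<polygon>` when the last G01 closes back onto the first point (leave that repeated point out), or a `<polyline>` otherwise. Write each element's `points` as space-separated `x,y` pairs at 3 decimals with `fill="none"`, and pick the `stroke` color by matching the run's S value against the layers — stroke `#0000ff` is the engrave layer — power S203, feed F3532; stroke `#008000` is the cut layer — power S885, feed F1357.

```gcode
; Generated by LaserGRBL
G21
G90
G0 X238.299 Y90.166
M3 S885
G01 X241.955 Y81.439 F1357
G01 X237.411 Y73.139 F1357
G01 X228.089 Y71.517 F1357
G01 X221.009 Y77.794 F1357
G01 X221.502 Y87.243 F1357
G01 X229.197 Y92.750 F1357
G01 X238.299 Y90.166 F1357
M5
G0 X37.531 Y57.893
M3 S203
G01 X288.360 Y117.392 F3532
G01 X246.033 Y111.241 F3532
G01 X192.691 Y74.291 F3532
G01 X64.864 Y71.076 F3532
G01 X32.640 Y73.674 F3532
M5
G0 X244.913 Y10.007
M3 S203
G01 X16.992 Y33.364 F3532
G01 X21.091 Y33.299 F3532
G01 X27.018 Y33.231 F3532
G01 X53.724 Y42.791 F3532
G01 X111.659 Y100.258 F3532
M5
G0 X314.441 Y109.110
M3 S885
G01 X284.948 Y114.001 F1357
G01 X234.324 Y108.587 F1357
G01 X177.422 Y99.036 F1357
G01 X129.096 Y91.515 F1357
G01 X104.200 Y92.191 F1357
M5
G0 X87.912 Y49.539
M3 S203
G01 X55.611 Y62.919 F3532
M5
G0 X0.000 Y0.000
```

<svg xmlns="http://www.w3.org/2000/svg" width="327.345mm" height="125.901mm" viewBox="0 0 327.345 125.901">
  <polygon points="238.299,35.735 241.955,44.462 237.411,52.762 228.089,54.384 221.009,48.107 221.502,38.658 229.197,33.151" fill="none" stroke="#008000"/>
  <polyline points="37.531,68.008 288.360,8.509 246.033,14.660 192.691,51.610 64.864,54.825 32.640,52.227" fill="none" stroke="#0000ff"/>
  <polyline points="244.913,115.894 16.992,92.537 21.091,92.602 27.018,92.670 53.724,83.110 111.659,25.643" fill="none" stroke="#0000ff"/>
  <polyline points="314.441,16.791 284.948,11.900 234.324,17.314 177.422,26.865 129.096,34.386 104.200,33.710" fill="none" stroke="#008000"/>
  <polyline points="87.912,76.362 55.611,62.982" fill="none" stroke="#0000ff"/>
</svg>

y_svg = 125.901 − y_m.

[1] S885→`#008000` (cut); closed run; points: 238.299,35.735 241.955,44.462 237.411,52.762 228.089,54.384 221.009,48.107 221.502,38.658 229.197,33.151

[2] S203→`#0000ff` (engrave); open run; points: 37.531,68.008 288.360,8.509 246.033,14.660 192.691,51.610 64.864,54.825 32.640,52.227

[3] S203→`#0000ff` (engrave); open run; points: 244.913,115.894 16.992,92.537 21.091,92.602 27.018,92.670 53.724,83.110 111.659,25.643

[4] S885→`#008000` (cut); open run; points: 314.441,16.791 284.948,11.900 234.324,17.314 177.422,26.865 129.096,34.386 104.200,33.710

[5] S203→`#0000ff` (engrave); open run; points: 87.912,76.362 55.611,62.982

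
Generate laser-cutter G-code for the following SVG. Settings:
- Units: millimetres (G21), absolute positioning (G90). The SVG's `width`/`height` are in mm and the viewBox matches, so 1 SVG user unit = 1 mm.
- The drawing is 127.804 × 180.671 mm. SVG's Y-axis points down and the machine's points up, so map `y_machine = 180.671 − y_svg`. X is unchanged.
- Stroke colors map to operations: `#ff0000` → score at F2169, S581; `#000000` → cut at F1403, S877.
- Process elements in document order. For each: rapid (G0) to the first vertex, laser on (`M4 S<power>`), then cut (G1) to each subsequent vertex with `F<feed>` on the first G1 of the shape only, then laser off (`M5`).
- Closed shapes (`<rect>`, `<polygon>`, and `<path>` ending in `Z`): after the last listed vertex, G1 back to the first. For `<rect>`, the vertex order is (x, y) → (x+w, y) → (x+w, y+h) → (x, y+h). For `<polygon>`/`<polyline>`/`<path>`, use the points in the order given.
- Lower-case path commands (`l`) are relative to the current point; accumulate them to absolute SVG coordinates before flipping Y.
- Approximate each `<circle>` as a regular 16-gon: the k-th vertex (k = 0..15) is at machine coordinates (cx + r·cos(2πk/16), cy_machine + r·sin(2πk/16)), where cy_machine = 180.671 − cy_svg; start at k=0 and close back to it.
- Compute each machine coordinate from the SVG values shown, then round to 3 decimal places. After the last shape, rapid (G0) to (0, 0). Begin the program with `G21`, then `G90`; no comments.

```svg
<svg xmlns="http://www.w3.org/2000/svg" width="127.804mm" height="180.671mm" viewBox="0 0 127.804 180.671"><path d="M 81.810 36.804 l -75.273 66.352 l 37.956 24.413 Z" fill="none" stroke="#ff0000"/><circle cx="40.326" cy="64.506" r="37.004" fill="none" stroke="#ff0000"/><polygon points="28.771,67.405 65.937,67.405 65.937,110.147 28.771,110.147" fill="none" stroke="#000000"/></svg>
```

G21
G90
G0 X81.810 Y143.867
M4 S581
G1 X6.537 Y77.515 F2169
G1 X44.493 Y53.102
G1 X81.810 Y143.867
M5
G0 X77.330 Y116.165
M4 S581
G1 X74.513 Y130.326 F2169
G1 X66.492 Y142.331
G1 X54.487 Y150.352
G1 X40.326 Y153.169
G1 X26.165 Y150.352
G1 X14.160 Y142.331
G1 X6.139 Y130.326
G1 X3.322 Y116.165
G1 X6.139 Y102.004
G1 X14.160 Y89.999
G1 X26.165 Y81.978
G1 X40.326 Y79.161
G1 X54.487 Y81.978
G1 X66.492 Y89.999
G1 X74.513 Y102.004
G1 X77.330 Y116.165
M5
G0 X28.771 Y113.266
M4 S877
G1 X65.937 Y113.266 F1403
G1 X65.937 Y70.524
G1 X28.771 Y70.524
G1 X28.771 Y113.266
M5
G0 X0.000 Y0.000

viewBox `0 0 127.804 180.671` with mm width/height → 1 unit = 1 mm. Flip: y_m = 180.671 − y_svg.

**Shape 1** — `<path>` closed polygon, stroke `#ff0000` → score (S581, F2169). Machine vertices: (81.810,143.867) → (6.537,77.515) → (44.493,53.102) → (81.810,143.867). Closed: final G1 returns to the first vertex.

**Shape 2** — `<circle>` circle, stroke `#ff0000` → score (S581, F2169). Machine vertices: (77.330,116.165) → (74.513,130.326) → (66.492,142.331) → (54.487,150.352) → (40.326,153.169) → (26.165,150.352) → (14.160,142.331) → (6.139,130.326) → (3.322,116.165) → (6.139,102.004) → (14.160,89.999) → (26.165,81.978) → (40.326,79.161) → (54.487,81.978) → (66.492,89.999) → (74.513,102.004) → (77.330,116.165). Closed: final G1 returns to the first vertex.

**Shape 3** — `<polygon>` rectangle, stroke `#000000` → cut (S877, F1403). Machine vertices: (28.771,113.266) → (65.937,113.266) → (65.937,70.524) → (28.771,70.524) → (28.771,113.266). Closed: final G1 returns to the first vertex.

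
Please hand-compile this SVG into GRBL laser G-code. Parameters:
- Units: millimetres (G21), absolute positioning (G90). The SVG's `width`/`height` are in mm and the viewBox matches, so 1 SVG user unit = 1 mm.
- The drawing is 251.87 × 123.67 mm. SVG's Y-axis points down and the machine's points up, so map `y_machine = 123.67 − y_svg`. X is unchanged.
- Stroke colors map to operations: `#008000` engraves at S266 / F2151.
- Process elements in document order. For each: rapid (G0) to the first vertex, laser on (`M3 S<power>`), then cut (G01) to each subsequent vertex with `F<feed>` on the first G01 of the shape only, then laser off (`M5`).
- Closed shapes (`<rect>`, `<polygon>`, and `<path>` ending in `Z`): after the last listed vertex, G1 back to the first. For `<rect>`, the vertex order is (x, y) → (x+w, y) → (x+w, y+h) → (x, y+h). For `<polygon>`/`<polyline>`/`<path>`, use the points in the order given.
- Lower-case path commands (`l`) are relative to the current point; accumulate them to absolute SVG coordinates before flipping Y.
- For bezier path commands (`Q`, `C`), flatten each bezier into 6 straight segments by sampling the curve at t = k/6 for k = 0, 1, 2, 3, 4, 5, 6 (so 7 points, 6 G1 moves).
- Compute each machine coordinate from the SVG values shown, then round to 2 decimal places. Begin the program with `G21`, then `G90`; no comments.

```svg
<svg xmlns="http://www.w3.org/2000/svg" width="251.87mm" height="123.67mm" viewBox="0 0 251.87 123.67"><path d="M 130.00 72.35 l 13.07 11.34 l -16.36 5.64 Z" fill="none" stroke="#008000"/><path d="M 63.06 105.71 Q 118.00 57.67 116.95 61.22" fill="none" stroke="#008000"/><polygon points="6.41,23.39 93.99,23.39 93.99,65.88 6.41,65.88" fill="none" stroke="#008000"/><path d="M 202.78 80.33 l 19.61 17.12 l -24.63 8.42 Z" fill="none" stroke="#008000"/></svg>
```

Since the viewBox matches the mm dimensions, user units are millimetres directly. The only transform is the Y-flip y_m = 123.67 − y_svg.

Shape 1 is a regular polygon drawn with `<path>`. Its stroke #008000 means engrave at S266, F2151. After flipping Y the toolpath is (130.00,51.32) → (143.07,39.98) → (126.71,34.34) → (130.00,51.32), returning to the start.

Shape 2 is a quadratic bezier drawn with `<path>`. Its stroke #008000 means engrave at S266, F2151. After flipping Y the toolpath is (63.06,17.96) → (79.82,32.54) → (93.47,44.25) → (104.00,53.10) → (111.43,59.08) → (115.74,62.20) → (116.95,62.45).

Shape 3 is a rectangle drawn with `<polygon>`. Its stroke #008000 means engrave at S266, F2151. After flipping Y the toolpath is (6.41,100.28) → (93.99,100.28) → (93.99,57.79) → (6.41,57.79) → (6.41,100.28), returning to the start.

Shape 4 is a regular polygon drawn with `<path>`. Its stroke #008000 means engrave at S266, F2151. After flipping Y the toolpath is (202.78,43.34) → (222.39,26.22) → (197.76,17.80) → (202.78,43.34), returning to the start.

G21
G90
G0 X130.00 Y51.32
M3 S266
G01 X143.07 Y39.98 F2151
G01 X126.71 Y34.34
G01 X130.00 Y51.32
M5
G0 X63.06 Y17.96
M3 S266
G01 X79.82 Y32.54 F2151
G01 X93.47 Y44.25
G01 X104.00 Y53.10
G01 X111.43 Y59.08
G01 X115.74 Y62.20
G01 X116.95 Y62.45
M5
G0 X6.41 Y100.28
M3 S266
G01 X93.99 Y100.28 F2151
G01 X93.99 Y57.79
G01 X6.41 Y57.79
G01 X6.41 Y100.28
M5
G0 X202.78 Y43.34
M3 S266
G01 X222.39 Y26.22 F2151
G01 X197.76 Y17.80
G01 X202.78 Y43.34
M5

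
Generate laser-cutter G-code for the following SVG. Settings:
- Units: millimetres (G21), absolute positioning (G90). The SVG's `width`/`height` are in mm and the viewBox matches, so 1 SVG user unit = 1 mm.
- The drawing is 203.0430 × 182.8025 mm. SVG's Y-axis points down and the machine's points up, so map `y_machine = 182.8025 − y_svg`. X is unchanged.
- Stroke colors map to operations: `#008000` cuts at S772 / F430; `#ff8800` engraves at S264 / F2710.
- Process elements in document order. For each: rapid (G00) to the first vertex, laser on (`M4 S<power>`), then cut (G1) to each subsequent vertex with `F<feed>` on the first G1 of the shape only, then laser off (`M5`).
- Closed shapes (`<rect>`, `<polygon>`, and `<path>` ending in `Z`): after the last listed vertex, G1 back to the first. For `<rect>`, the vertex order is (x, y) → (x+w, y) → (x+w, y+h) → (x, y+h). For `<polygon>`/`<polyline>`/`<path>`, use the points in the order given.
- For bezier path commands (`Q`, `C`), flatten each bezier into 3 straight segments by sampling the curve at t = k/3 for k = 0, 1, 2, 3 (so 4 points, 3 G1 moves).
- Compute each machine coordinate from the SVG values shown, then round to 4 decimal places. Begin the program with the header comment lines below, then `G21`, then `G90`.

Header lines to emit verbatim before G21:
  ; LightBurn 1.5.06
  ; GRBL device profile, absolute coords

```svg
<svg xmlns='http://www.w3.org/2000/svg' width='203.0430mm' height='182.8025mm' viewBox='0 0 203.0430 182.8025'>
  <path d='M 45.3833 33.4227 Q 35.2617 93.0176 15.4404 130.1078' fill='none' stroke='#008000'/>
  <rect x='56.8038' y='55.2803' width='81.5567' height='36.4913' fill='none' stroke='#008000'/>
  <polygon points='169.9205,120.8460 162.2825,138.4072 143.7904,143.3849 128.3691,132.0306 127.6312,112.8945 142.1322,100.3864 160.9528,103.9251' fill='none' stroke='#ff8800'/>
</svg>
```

Since the viewBox matches the mm dimensions, user units are millimetres directly. The only transform is the Y-flip y_m = 182.8025 − y_svg.

Shape 1 is a quadratic bezier drawn with `<path>`. Its stroke #008000 means cut at S772, F430. After flipping Y the toolpath is (45.3833,149.3798) → (37.5578,112.1504) → (27.5769,79.9220) → (15.4404,52.6947).

Shape 2 is a rectangle drawn with `<rect>`. Its stroke #008000 means cut at S772, F430. After flipping Y the toolpath is (56.8038,127.5222) → (138.3605,127.5222) → (138.3605,91.0309) → (56.8038,91.0309) → (56.8038,127.5222), returning to the start.

Shape 3 is a regular polygon drawn with `<polygon>`. Its stroke #ff8800 means engrave at S264, F2710. After flipping Y the toolpath is (169.9205,61.9565) → (162.2825,44.3953) → (143.7904,39.4176) → (128.3691,50.7719) → (127.6312,69.9080) → (142.1322,82.4161) → (160.9528,78.8774) → (169.9205,61.9565), returning to the start.

; LightBurn 1.5.06
; GRBL device profile, absolute coords
G21
G90
G00 X45.3833 Y149.3798
M4 S772
G1 X37.5578 Y112.1504 F430
G1 X27.5769 Y79.9220
G1 X15.4404 Y52.6947
M5
G00 X56.8038 Y127.5222
M4 S772
G1 X138.3605 Y127.5222 F430
G1 X138.3605 Y91.0309
G1 X56.8038 Y91.0309
G1 X56.8038 Y127.5222
M5
G00 X169.9205 Y61.9565
M4 S264
G1 X162.2825 Y44.3953 F2710
G1 X143.7904 Y39.4176
G1 X128.3691 Y50.7719
G1 X127.6312 Y69.9080
G1 X142.1322 Y82.4161
G1 X160.9528 Y78.8774
G1 X169.9205 Y61.9565
M5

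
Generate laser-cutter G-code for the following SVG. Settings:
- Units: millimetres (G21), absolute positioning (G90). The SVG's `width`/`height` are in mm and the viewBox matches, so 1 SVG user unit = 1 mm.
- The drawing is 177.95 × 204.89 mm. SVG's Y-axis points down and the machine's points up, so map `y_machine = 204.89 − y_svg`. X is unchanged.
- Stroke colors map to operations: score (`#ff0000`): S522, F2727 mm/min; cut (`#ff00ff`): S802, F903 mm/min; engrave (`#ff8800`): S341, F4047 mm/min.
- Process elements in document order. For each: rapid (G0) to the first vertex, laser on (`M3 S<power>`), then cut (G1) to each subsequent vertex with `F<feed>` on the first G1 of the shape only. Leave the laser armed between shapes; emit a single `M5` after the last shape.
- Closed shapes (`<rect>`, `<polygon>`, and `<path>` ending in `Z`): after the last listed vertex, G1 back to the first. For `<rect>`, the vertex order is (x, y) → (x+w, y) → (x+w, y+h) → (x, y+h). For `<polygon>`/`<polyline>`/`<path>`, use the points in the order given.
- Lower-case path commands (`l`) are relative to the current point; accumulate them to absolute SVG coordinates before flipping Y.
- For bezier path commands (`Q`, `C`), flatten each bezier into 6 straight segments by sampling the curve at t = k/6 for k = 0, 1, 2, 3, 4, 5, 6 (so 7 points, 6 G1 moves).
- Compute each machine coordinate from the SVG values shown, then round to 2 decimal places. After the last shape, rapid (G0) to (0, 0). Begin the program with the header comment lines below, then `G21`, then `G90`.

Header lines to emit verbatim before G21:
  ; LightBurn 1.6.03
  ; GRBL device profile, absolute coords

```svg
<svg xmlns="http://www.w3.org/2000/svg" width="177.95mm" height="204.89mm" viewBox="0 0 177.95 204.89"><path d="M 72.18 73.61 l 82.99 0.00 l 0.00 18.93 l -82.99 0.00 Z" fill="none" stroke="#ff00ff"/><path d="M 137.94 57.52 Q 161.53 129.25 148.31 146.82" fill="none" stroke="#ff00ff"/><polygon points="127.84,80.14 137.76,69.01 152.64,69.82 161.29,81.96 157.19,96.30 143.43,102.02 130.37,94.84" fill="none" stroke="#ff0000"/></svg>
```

1 u = 1 mm; y_m = 204.89 − y.

[1] `<path>` rectangle, #ff00ff→cut S802 F903: (72.18,131.28) → (155.17,131.28) → (155.17,112.35) → (72.18,112.35) → (72.18,131.28) (closed)

[2] `<path>` quadratic bezier, #ff00ff→cut S802 F903: (137.94,147.37) → (144.78,124.96) → (149.58,105.57) → (152.33,89.18) → (153.03,75.80) → (151.69,65.43) → (148.31,58.07)

[3] `<polygon>` regular polygon, #ff0000→score S522 F2727: (127.84,124.75) → (137.76,135.88) → (152.64,135.07) → (161.29,122.93) → (157.19,108.59) → (143.43,102.87) → (130.37,110.05) → (127.84,124.75) (closed)

; LightBurn 1.6.03
; GRBL device profile, absolute coords
G21
G90
G0 X72.18 Y131.28
M3 S802
G1 X155.17 Y131.28 F903
G1 X155.17 Y112.35
G1 X72.18 Y112.35
G1 X72.18 Y131.28
G0 X137.94 Y147.37
M3 S802
G1 X144.78 Y124.96 F903
G1 X149.58 Y105.57
G1 X152.33 Y89.18
G1 X153.03 Y75.80
G1 X151.69 Y65.43
G1 X148.31 Y58.07
G0 X127.84 Y124.75
M3 S522
G1 X137.76 Y135.88 F2727
G1 X152.64 Y135.07
G1 X161.29 Y122.93
G1 X157.19 Y108.59
G1 X143.43 Y102.87
G1 X130.37 Y110.05
G1 X127.84 Y124.75
M5
G0 X0.00 Y0.00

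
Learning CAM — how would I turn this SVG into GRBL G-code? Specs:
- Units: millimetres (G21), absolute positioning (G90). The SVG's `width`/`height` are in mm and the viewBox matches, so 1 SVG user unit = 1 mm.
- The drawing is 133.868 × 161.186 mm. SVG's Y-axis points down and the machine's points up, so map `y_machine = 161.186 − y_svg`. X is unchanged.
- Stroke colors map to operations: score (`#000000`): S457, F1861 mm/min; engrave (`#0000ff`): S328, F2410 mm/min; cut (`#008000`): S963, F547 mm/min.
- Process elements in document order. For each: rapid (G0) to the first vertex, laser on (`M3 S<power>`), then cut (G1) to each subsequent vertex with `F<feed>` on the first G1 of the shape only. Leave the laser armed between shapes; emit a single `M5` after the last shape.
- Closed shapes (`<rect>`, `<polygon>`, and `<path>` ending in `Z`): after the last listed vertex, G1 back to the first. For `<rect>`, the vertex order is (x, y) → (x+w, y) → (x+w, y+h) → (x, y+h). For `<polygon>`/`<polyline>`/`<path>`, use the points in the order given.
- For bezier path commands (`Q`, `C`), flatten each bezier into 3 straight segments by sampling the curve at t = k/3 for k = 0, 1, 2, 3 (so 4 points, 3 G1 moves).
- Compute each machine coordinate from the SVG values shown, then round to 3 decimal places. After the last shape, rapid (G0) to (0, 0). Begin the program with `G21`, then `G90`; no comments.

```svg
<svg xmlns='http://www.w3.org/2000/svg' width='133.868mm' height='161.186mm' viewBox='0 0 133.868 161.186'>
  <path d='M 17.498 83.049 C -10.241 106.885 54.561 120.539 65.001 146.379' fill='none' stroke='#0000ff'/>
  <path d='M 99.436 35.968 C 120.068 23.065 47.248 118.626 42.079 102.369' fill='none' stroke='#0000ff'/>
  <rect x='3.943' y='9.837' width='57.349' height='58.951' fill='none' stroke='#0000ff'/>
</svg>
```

G21
G90
G0 X17.498 Y78.137
M3 S328
G1 X15.165 Y56.867 F2410
G1 X41.881 Y37.413
G1 X65.001 Y14.807
G0 X99.436 Y125.218
M3 S328
G1 X94.884 Y110.125 F2410
G1 X63.832 Y71.674
G1 X42.079 Y58.817
G0 X3.943 Y151.349
M3 S328
G1 X61.292 Y151.349 F2410
G1 X61.292 Y92.398
G1 X3.943 Y92.398
G1 X3.943 Y151.349
M5
G0 X0.000 Y0.000

1 u = 1 mm; y_m = 161.186 − y.

[1] `<path>` cubic bezier, #0000ff→engrave S328 F2410: (17.498,78.137) → (15.165,56.867) → (41.881,37.413) → (65.001,14.807)

[2] `<path>` cubic bezier, #0000ff→engrave S328 F2410: (99.436,125.218) → (94.884,110.125) → (63.832,71.674) → (42.079,58.817)

[3] `<rect>` rectangle, #0000ff→engrave S328 F2410: (3.943,151.349) → (61.292,151.349) → (61.292,92.398) → (3.943,92.398) → (3.943,151.349) (closed)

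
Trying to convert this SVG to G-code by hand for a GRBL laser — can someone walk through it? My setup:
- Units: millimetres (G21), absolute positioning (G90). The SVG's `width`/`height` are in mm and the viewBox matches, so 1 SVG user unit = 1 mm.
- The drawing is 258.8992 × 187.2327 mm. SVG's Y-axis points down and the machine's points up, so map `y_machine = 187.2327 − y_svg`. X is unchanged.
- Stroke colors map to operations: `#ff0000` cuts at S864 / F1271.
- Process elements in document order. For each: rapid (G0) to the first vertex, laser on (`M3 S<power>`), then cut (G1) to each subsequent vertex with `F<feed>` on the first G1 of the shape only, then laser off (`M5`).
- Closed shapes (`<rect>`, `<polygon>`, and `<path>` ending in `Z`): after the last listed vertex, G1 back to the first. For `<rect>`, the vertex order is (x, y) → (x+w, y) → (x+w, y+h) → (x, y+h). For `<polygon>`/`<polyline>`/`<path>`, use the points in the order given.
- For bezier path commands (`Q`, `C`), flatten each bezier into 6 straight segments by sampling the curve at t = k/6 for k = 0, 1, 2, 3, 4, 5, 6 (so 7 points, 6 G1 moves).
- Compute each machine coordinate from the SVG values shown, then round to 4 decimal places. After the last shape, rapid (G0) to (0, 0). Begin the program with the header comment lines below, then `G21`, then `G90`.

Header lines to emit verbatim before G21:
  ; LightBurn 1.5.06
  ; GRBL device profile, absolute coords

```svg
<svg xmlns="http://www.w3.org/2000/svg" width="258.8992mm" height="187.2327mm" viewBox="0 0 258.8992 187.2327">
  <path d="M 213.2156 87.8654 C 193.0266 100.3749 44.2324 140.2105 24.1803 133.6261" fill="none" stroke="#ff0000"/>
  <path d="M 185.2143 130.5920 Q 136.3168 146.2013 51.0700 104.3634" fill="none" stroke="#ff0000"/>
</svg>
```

; LightBurn 1.5.06
; GRBL device profile, absolute coords
G21
G90
G0 X213.2156 Y99.3673
M3 S864
G1 X193.5954 Y91.1768 F1271
G1 X159.6896 Y80.4804
G1 X118.6466 Y69.3267
G1 X77.6151 Y59.7642
G1 X43.7434 Y53.8413
G1 X24.1803 Y53.6066
M5
G0 X185.2143 Y56.6407
M3 S864
G1 X167.9054 Y53.0334 F1271
G1 X148.5772 Y52.6175
G1 X127.2295 Y55.3932
G1 X103.8624 Y61.3604
G1 X78.4759 Y70.5191
G1 X51.0700 Y82.8693
M5
G0 X0.0000 Y0.0000

viewBox `0 0 258.8992 187.2327` with mm width/height → 1 unit = 1 mm. Flip: y_m = 187.2327 − y_svg.

**Shape 1** — `<path>` cubic bezier, stroke `#ff0000` → cut (S864, F1271). Control points (SVG): P0=(213.2156,87.8654), P1=(193.0266,100.3749), P2=(44.2324,140.2105), P3=(24.1803,133.6261); sampled at t=k/6. Machine vertices: (213.2156,99.3673) → (193.5954,91.1768) → (159.6896,80.4804) → (118.6466,69.3267) → (77.6151,59.7642) → (43.7434,53.8413) → (24.1803,53.6066). Open path.

**Shape 2** — `<path>` quadratic bezier, stroke `#ff0000` → cut (S864, F1271). Control points (SVG): P0=(185.2143,130.5920), P1=(136.3168,146.2013), P2=(51.0700,104.3634); sampled at t=k/6. Machine vertices: (185.2143,56.6407) → (167.9054,53.0334) → (148.5772,52.6175) → (127.2295,55.3932) → (103.8624,61.3604) → (78.4759,70.5191) → (51.0700,82.8693). Open path.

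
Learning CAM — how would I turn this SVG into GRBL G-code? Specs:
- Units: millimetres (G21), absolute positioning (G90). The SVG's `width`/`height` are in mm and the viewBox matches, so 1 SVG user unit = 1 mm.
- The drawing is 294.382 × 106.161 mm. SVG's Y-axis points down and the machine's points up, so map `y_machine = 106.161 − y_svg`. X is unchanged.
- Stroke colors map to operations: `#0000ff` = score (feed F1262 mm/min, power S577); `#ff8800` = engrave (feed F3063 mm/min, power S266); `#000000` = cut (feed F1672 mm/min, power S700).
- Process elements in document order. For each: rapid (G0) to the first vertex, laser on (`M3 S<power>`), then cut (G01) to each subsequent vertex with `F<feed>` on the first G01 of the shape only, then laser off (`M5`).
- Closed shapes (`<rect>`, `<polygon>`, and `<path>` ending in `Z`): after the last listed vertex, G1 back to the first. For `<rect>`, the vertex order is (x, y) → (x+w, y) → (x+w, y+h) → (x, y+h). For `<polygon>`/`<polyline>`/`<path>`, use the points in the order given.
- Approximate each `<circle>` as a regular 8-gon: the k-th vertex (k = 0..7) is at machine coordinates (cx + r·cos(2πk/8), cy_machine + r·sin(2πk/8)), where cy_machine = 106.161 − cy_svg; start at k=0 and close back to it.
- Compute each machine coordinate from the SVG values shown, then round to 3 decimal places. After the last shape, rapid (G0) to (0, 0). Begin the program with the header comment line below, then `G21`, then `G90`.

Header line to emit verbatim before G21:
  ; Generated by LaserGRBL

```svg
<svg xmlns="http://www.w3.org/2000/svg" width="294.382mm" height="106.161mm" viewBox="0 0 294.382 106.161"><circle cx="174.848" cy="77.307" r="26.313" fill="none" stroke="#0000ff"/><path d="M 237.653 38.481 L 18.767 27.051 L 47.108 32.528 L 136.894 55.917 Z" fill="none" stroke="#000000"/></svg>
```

Since the viewBox matches the mm dimensions, user units are millimetres directly. The only transform is the Y-flip y_m = 106.161 − y_svg.

Shape 1 is a circle drawn with `<circle>`. Its stroke #0000ff means score at S577, F1262. After flipping Y the toolpath is (201.161,28.854) → (193.454,47.460) → (174.848,55.167) → (156.242,47.460) → (148.535,28.854) → (156.242,10.248) → (174.848,2.541) → (193.454,10.248) → (201.161,28.854), returning to the start.

Shape 2 is a closed polygon drawn with `<path>`. Its stroke #000000 means cut at S700, F1672. After flipping Y the toolpath is (237.653,67.680) → (18.767,79.110) → (47.108,73.633) → (136.894,50.244) → (237.653,67.680), returning to the start.

; Generated by LaserGRBL
G21
G90
G0 X201.161 Y28.854
M3 S577
G01 X193.454 Y47.460 F1262
G01 X174.848 Y55.167
G01 X156.242 Y47.460
G01 X148.535 Y28.854
G01 X156.242 Y10.248
G01 X174.848 Y2.541
G01 X193.454 Y10.248
G01 X201.161 Y28.854
M5
G0 X237.653 Y67.680
M3 S700
G01 X18.767 Y79.110 F1672
G01 X47.108 Y73.633
G01 X136.894 Y50.244
G01 X237.653 Y67.680
M5
G0 X0.000 Y0.000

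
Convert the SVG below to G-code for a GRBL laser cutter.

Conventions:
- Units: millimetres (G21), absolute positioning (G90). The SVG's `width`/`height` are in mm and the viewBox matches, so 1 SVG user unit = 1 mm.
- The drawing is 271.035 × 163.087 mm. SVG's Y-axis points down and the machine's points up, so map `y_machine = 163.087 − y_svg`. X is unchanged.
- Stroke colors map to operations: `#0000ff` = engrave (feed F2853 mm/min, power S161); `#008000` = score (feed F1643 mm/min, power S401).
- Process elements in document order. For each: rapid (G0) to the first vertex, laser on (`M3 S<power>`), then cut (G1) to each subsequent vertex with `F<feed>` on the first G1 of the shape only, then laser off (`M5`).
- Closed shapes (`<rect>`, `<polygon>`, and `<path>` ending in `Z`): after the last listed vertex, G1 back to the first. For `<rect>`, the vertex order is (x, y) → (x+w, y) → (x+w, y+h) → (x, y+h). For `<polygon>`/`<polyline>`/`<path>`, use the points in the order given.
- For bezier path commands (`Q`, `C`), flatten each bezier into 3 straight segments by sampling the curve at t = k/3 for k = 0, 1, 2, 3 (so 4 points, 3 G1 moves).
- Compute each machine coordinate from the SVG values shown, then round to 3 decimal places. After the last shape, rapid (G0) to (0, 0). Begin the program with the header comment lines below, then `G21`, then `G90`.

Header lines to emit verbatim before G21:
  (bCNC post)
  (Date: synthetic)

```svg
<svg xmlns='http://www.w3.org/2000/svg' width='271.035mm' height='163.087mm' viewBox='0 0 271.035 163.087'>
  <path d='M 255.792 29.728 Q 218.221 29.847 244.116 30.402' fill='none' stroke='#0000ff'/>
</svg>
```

(bCNC post)
(Date: synthetic)
G21
G90
G0 X255.792 Y133.359
M3 S161
G1 X237.796 Y133.231 F2853
G1 X233.904 Y133.007
G1 X244.116 Y132.685
M5
G0 X0.000 Y0.000

Since the viewBox matches the mm dimensions, user units are millimetres directly. The only transform is the Y-flip y_m = 163.087 − y_svg.

Shape 1 is a quadratic bezier drawn with `<path>`. Its stroke #0000ff means engrave at S161, F2853. After flipping Y the toolpath is (255.792,133.359) → (237.796,133.231) → (233.904,133.007) → (244.116,132.685).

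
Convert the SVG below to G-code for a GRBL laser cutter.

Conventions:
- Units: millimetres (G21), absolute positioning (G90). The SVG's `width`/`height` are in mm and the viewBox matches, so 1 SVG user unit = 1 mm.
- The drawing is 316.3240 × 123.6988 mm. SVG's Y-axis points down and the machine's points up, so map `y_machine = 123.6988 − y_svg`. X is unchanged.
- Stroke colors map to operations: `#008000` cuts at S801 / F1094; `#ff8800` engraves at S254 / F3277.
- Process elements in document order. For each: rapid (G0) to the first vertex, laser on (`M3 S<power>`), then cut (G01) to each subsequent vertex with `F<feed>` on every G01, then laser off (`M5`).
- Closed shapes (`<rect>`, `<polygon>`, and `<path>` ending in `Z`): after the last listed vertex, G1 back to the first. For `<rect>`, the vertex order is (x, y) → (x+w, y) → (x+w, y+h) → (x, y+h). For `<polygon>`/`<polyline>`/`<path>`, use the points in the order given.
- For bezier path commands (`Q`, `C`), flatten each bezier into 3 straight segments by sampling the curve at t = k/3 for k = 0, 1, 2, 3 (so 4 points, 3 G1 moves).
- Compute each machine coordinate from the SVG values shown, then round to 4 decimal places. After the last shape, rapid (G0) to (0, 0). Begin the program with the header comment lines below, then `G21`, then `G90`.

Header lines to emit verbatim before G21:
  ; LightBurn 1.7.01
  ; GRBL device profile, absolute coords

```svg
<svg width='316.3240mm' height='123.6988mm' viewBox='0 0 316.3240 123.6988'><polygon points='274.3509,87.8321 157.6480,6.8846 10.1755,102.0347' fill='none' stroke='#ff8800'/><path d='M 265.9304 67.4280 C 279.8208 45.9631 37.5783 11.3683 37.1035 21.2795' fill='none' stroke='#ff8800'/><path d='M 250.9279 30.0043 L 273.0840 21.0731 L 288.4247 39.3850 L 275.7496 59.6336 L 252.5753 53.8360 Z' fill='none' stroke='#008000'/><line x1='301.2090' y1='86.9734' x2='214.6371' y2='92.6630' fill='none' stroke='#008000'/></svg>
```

1 u = 1 mm; y_m = 123.6988 − y.

[1] `<polygon>` closed polygon, #ff8800→engrave S254 F3277: (274.3509,35.8667) → (157.6480,116.8142) → (10.1755,21.6641) → (274.3509,35.8667) (closed)

[2] `<path>` cubic bezier, #ff8800→engrave S254 F3277: (265.9304,56.2708) → (212.8839,79.9777) → (99.7268,99.6298) → (37.1035,102.4193)

[3] `<path>` regular polygon, #008000→cut S801 F1094: (250.9279,93.6945) → (273.0840,102.6257) → (288.4247,84.3138) → (275.7496,64.0652) → (252.5753,69.8628) → (250.9279,93.6945) (closed)

[4] `<line>` line segment, #008000→cut S801 F1094: (301.2090,36.7254) → (214.6371,31.0358)

; LightBurn 1.7.01
; GRBL device profile, absolute coords
G21
G90
G0 X274.3509 Y35.8667
M3 S254
G01 X157.6480 Y116.8142 F3277
G01 X10.1755 Y21.6641 F3277
G01 X274.3509 Y35.8667 F3277
M5
G0 X265.9304 Y56.2708
M3 S254
G01 X212.8839 Y79.9777 F3277
G01 X99.7268 Y99.6298 F3277
G01 X37.1035 Y102.4193 F3277
M5
G0 X250.9279 Y93.6945
M3 S801
G01 X273.0840 Y102.6257 F1094
G01 X288.4247 Y84.3138 F1094
G01 X275.7496 Y64.0652 F1094
G01 X252.5753 Y69.8628 F1094
G01 X250.9279 Y93.6945 F1094
M5
G0 X301.2090 Y36.7254
M3 S801
G01 X214.6371 Y31.0358 F1094
M5
G0 X0.0000 Y0.0000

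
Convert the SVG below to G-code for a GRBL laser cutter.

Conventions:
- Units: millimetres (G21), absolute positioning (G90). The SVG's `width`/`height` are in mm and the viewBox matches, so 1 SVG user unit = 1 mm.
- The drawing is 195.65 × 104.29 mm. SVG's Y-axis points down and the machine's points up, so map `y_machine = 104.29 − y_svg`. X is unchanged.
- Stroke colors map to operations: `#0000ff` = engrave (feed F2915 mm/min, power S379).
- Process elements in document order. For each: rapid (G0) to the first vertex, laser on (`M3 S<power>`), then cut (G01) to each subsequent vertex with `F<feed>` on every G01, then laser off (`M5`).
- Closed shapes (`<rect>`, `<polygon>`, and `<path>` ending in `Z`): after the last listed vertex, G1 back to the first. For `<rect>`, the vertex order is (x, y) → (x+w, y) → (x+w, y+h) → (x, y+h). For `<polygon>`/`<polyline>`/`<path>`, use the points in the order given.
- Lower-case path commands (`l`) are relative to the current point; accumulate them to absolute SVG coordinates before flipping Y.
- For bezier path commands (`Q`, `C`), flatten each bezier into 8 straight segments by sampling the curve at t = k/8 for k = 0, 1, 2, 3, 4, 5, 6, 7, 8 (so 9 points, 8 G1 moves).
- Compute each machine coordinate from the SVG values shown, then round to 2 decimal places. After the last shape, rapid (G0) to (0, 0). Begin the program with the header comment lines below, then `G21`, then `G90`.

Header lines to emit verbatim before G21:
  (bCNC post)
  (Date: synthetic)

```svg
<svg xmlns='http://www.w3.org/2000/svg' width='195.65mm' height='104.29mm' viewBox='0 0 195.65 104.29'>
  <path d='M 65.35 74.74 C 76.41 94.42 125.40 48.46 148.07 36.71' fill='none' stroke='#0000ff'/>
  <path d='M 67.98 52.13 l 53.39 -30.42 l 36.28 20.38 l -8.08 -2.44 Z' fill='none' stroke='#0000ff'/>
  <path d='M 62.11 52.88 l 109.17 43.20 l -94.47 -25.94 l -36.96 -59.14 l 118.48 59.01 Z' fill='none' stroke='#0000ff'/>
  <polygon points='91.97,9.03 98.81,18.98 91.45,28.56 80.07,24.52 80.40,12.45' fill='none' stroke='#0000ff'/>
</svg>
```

(bCNC post)
(Date: synthetic)
G21
G90
G0 X65.35 Y29.55
M3 S379
G01 X71.15 Y25.05 F2915
G01 X79.75 Y25.54 F2915
G01 X90.41 Y29.84 F2915
G01 X102.36 Y36.78 F2915
G01 X114.85 Y45.19 F2915
G01 X127.14 Y53.91 F2915
G01 X138.46 Y61.77 F2915
G01 X148.07 Y67.58 F2915
M5
G0 X67.98 Y52.16
M3 S379
G01 X121.37 Y82.58 F2915
G01 X157.65 Y62.20 F2915
G01 X149.57 Y64.64 F2915
G01 X67.98 Y52.16 F2915
M5
G0 X62.11 Y51.41
M3 S379
G01 X171.28 Y8.21 F2915
G01 X76.81 Y34.15 F2915
G01 X39.85 Y93.29 F2915
G01 X158.33 Y34.28 F2915
G01 X62.11 Y51.41 F2915
M5
G0 X91.97 Y95.26
M3 S379
G01 X98.81 Y85.31 F2915
G01 X91.45 Y75.73 F2915
G01 X80.07 Y79.77 F2915
G01 X80.40 Y91.84 F2915
G01 X91.97 Y95.26 F2915
M5
G0 X0.00 Y0.00

viewBox `0 0 195.65 104.29` with mm width/height → 1 unit = 1 mm. Flip: y_m = 104.29 − y_svg.

**Shape 1** — `<path>` cubic bezier, stroke `#0000ff` → engrave (S379, F2915). Control points (SVG): P0=(65.35,74.74), P1=(76.41,94.42), P2=(125.40,48.46), P3=(148.07,36.71); sampled at t=k/8. Machine vertices: (65.35,29.55) → (71.15,25.05) → (79.75,25.54) → (90.41,29.84) → (102.36,36.78) → (114.85,45.19) → (127.14,53.91) → (138.46,61.77) → (148.07,67.58). Open path.

**Shape 2** — `<path>` closed polygon, stroke `#0000ff` → engrave (S379, F2915). Machine vertices: (67.98,52.16) → (121.37,82.58) → (157.65,62.20) → (149.57,64.64) → (67.98,52.16). Closed: final G1 returns to the first vertex.

**Shape 3** — `<path>` closed polygon, stroke `#0000ff` → engrave (S379, F2915). Machine vertices: (62.11,51.41) → (171.28,8.21) → (76.81,34.15) → (39.85,93.29) → (158.33,34.28) → (62.11,51.41). Closed: final G1 returns to the first vertex.

**Shape 4** — `<polygon>` regular polygon, stroke `#0000ff` → engrave (S379, F2915). Machine vertices: (91.97,95.26) → (98.81,85.31) → (91.45,75.73) → (80.07,79.77) → (80.40,91.84) → (91.97,95.26). Closed: final G1 returns to the first vertex.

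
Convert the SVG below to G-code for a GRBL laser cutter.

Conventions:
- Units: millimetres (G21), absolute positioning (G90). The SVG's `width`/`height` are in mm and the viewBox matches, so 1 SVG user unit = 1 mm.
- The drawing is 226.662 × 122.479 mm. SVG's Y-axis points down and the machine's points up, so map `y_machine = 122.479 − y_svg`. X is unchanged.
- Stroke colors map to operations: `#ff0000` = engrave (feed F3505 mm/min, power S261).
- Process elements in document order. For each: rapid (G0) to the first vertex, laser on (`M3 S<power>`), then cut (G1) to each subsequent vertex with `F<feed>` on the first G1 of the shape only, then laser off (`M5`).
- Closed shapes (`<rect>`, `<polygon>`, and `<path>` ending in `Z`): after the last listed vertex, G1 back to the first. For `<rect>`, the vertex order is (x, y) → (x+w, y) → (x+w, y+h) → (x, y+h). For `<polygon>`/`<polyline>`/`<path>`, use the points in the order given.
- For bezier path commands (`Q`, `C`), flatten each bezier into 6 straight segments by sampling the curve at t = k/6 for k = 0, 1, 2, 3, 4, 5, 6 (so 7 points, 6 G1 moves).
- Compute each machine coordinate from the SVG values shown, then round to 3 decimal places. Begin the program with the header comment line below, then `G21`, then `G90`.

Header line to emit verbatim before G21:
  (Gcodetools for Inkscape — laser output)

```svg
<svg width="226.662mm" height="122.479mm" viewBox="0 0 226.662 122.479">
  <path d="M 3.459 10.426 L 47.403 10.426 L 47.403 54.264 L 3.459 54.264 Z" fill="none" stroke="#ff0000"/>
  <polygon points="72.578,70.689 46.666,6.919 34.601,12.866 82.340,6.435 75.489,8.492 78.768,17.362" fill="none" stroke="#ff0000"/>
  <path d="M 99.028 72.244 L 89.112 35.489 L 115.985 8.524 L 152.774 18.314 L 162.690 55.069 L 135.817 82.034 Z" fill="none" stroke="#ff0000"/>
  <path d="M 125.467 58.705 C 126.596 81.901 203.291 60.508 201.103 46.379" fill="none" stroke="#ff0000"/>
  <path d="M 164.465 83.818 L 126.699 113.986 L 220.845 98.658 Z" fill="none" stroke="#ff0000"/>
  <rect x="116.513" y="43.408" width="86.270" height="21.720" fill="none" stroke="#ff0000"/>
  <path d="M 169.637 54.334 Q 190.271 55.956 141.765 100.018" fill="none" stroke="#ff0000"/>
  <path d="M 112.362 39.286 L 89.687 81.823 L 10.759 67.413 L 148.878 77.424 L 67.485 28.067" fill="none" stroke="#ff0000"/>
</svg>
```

Since the viewBox matches the mm dimensions, user units are millimetres directly. The only transform is the Y-flip y_m = 122.479 − y_svg.

Shape 1 is a rectangle drawn with `<path>`. Its stroke #ff0000 means engrave at S261, F3505. After flipping Y the toolpath is (3.459,112.053) → (47.403,112.053) → (47.403,68.215) → (3.459,68.215) → (3.459,112.053), returning to the start.

Shape 2 is a closed polygon drawn with `<polygon>`. Its stroke #ff0000 means engrave at S261, F3505. After flipping Y the toolpath is (72.578,51.790) → (46.666,115.560) → (34.601,109.613) → (82.340,116.044) → (75.489,113.987) → (78.768,105.117) → (72.578,51.790), returning to the start.

Shape 3 is a regular polygon drawn with `<path>`. Its stroke #ff0000 means engrave at S261, F3505. After flipping Y the toolpath is (99.028,50.235) → (89.112,86.990) → (115.985,113.955) → (152.774,104.165) → (162.690,67.410) → (135.817,40.445) → (99.028,50.235), returning to the start.

Shape 4 is a cubic bezier drawn with `<path>`. Its stroke #ff0000 means engrave at S261, F3505. After flipping Y the toolpath is (125.467,63.774) → (131.614,55.652) → (146.064,53.521) → (164.529,55.940) → (182.717,61.470) → (196.338,68.670) → (201.103,76.100).

Shape 5 is a closed polygon drawn with `<path>`. Its stroke #ff0000 means engrave at S261, F3505. After flipping Y the toolpath is (164.465,38.661) → (126.699,8.493) → (220.845,23.821) → (164.465,38.661), returning to the start.

Shape 6 is a rectangle drawn with `<rect>`. Its stroke #ff0000 means engrave at S261, F3505. After flipping Y the toolpath is (116.513,79.071) → (202.783,79.071) → (202.783,57.351) → (116.513,57.351) → (116.513,79.071), returning to the start.

Shape 7 is a quadratic bezier drawn with `<path>`. Its stroke #ff0000 means engrave at S261, F3505. After flipping Y the toolpath is (169.637,68.145) → (174.594,66.425) → (175.711,62.348) → (172.986,55.913) → (166.420,47.120) → (156.013,35.969) → (141.765,22.461).

Shape 8 is a open polyline drawn with `<path>`. Its stroke #ff0000 means engrave at S261, F3505. After flipping Y the toolpath is (112.362,83.193) → (89.687,40.656) → (10.759,55.066) → (148.878,45.055) → (67.485,94.412).

(Gcodetools for Inkscape — laser output)
G21
G90
G0 X3.459 Y112.053
M3 S261
G1 X47.403 Y112.053 F3505
G1 X47.403 Y68.215
G1 X3.459 Y68.215
G1 X3.459 Y112.053
M5
G0 X72.578 Y51.790
M3 S261
G1 X46.666 Y115.560 F3505
G1 X34.601 Y109.613
G1 X82.340 Y116.044
G1 X75.489 Y113.987
G1 X78.768 Y105.117
G1 X72.578 Y51.790
M5
G0 X99.028 Y50.235
M3 S261
G1 X89.112 Y86.990 F3505
G1 X115.985 Y113.955
G1 X152.774 Y104.165
G1 X162.690 Y67.410
G1 X135.817 Y40.445
G1 X99.028 Y50.235
M5
G0 X125.467 Y63.774
M3 S261
G1 X131.614 Y55.652 F3505
G1 X146.064 Y53.521
G1 X164.529 Y55.940
G1 X182.717 Y61.470
G1 X196.338 Y68.670
G1 X201.103 Y76.100
M5
G0 X164.465 Y38.661
M3 S261
G1 X126.699 Y8.493 F3505
G1 X220.845 Y23.821
G1 X164.465 Y38.661
M5
G0 X116.513 Y79.071
M3 S261
G1 X202.783 Y79.071 F3505
G1 X202.783 Y57.351
G1 X116.513 Y57.351
G1 X116.513 Y79.071
M5
G0 X169.637 Y68.145
M3 S261
G1 X174.594 Y66.425 F3505
G1 X175.711 Y62.348
G1 X172.986 Y55.913
G1 X166.420 Y47.120
G1 X156.013 Y35.969
G1 X141.765 Y22.461
M5
G0 X112.362 Y83.193
M3 S261
G1 X89.687 Y40.656 F3505
G1 X10.759 Y55.066
G1 X148.878 Y45.055
G1 X67.485 Y94.412
M5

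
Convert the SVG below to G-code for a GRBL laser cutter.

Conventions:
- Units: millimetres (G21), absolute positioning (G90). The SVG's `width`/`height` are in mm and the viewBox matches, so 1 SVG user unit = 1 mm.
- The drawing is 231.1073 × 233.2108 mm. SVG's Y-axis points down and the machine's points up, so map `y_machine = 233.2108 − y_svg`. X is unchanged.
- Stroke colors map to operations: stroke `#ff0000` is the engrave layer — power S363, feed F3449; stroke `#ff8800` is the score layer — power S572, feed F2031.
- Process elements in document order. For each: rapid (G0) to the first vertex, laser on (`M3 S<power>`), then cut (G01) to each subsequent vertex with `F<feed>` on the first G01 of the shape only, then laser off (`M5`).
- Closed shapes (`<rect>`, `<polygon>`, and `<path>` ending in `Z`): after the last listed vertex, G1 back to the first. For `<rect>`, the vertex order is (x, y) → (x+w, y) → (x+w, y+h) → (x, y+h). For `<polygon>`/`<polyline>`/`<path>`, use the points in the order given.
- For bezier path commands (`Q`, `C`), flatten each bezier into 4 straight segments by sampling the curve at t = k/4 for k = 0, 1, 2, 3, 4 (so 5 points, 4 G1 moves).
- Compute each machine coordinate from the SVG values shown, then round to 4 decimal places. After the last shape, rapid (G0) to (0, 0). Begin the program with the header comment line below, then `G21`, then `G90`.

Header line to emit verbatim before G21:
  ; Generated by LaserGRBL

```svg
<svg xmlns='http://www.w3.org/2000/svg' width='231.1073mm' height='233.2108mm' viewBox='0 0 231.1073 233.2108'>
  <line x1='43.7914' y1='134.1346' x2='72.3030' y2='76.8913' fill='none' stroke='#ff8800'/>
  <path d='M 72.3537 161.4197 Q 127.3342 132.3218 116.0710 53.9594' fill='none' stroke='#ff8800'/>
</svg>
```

; Generated by LaserGRBL
G21
G90
G0 X43.7914 Y99.0762
M3 S572
G01 X72.3030 Y156.3195 F2031
M5
G0 X72.3537 Y71.7911
M3 S572
G01 X95.7037 Y89.4191 F2031
G01 X110.7733 Y113.2051
G01 X117.5624 Y143.1492
G01 X116.0710 Y179.2514
M5
G0 X0.0000 Y0.0000

Since the viewBox matches the mm dimensions, user units are millimetres directly. The only transform is the Y-flip y_m = 233.2108 − y_svg.

Shape 1 is a line segment drawn with `<line>`. Its stroke #ff8800 means score at S572, F2031. After flipping Y the toolpath is (43.7914,99.0762) → (72.3030,156.3195).

Shape 2 is a quadratic bezier drawn with `<path>`. Its stroke #ff8800 means score at S572, F2031. After flipping Y the toolpath is (72.3537,71.7911) → (95.7037,89.4191) → (110.7733,113.2051) → (117.5624,143.1492) → (116.0710,179.2514).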